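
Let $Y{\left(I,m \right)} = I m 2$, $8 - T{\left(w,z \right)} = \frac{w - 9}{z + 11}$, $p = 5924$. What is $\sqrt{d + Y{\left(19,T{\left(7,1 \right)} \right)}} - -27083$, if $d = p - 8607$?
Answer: $27083 + \frac{i \sqrt{21354}}{3} \approx 27083.0 + 48.71 i$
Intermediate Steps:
$T{\left(w,z \right)} = 8 - \frac{-9 + w}{11 + z}$ ($T{\left(w,z \right)} = 8 - \frac{w - 9}{z + 11} = 8 - \frac{-9 + w}{11 + z}$)
$Y{\left(I,m \right)} = 2 I m$
$d = -2683$ ($d = 5924 - 8607 = -2683$)
$\sqrt{d + Y{\left(19,T{\left(7,1 \right)} \right)}} - -27083 = \sqrt{-2683 + 2 \cdot 19 \frac{97 - 7 + 8 \cdot 1}{11 + 1}} - -27083 = \sqrt{-2683 + 2 \cdot 19 \frac{97 - 7 + 8}{12}} + 27083 = \sqrt{-2683 + 2 \cdot 19 \cdot \frac{1}{12} \cdot 98} + 27083 = \sqrt{-2683 + 2 \cdot 19 \cdot \frac{49}{6}} + 27083 = \sqrt{-2683 + \frac{931}{3}} + 27083 = \sqrt{- \frac{7118}{3}} + 27083 = \frac{i \sqrt{21354}}{3} + 27083 = 27083 + \frac{i \sqrt{21354}}{3}$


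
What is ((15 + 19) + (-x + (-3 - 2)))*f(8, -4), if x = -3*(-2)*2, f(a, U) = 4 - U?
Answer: 136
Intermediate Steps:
x = 12 (x = 6*2 = 12)
((15 + 19) + (-x + (-3 - 2)))*f(8, -4) = ((15 + 19) + (-1*12 + (-3 - 2)))*(4 - 1*(-4)) = (34 + (-12 - 5))*(4 + 4) = (34 - 17)*8 = 17*8 = 136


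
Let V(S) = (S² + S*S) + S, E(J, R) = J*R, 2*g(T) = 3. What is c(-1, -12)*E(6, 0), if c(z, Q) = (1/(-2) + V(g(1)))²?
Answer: 0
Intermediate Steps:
g(T) = 3/2 (g(T) = (½)*3 = 3/2)
V(S) = S + 2*S² (V(S) = (S² + S²) + S = 2*S² + S = S + 2*S²)
c(z, Q) = 121/4 (c(z, Q) = (1/(-2) + 3*(1 + 2*(3/2))/2)² = (-½ + 3*(1 + 3)/2)² = (-½ + (3/2)*4)² = (-½ + 6)² = (11/2)² = 121/4)
c(-1, -12)*E(6, 0) = 121*(6*0)/4 = (121/4)*0 = 0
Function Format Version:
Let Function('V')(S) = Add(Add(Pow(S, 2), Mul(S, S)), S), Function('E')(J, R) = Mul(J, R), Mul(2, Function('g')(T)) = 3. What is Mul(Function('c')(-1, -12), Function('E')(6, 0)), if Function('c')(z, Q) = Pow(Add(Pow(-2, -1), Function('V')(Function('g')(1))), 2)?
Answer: 0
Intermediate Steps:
Function('g')(T) = Rational(3, 2) (Function('g')(T) = Mul(Rational(1, 2), 3) = Rational(3, 2))
Function('V')(S) = Add(S, Mul(2, Pow(S, 2))) (Function('V')(S) = Add(Add(Pow(S, 2), Pow(S, 2)), S) = Add(Mul(2, Pow(S, 2)), S) = Add(S, Mul(2, Pow(S, 2))))
Function('c')(z, Q) = Rational(121, 4) (Function('c')(z, Q) = Pow(Add(Pow(-2, -1), Mul(Rational(3, 2), Add(1, Mul(2, Rational(3, 2))))), 2) = Pow(Add(Rational(-1, 2), Mul(Rational(3, 2), Add(1, 3))), 2) = Pow(Add(Rational(-1, 2), Mul(Rational(3, 2), 4)), 2) = Pow(Add(Rational(-1, 2), 6), 2) = Pow(Rational(11, 2), 2) = Rational(121, 4))
Mul(Function('c')(-1, -12), Function('E')(6, 0)) = Mul(Rational(121, 4), Mul(6, 0)) = Mul(Rational(121, 4), 0) = 0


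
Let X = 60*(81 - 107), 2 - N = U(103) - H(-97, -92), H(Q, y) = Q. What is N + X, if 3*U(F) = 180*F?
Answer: -7835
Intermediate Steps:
U(F) = 60*F (U(F) = (180*F)/3 = 60*F)
N = -6275 (N = 2 - (60*103 - 1*(-97)) = 2 - (6180 + 97) = 2 - 1*6277 = 2 - 6277 = -6275)
X = -1560 (X = 60*(-26) = -1560)
N + X = -6275 - 1560 = -7835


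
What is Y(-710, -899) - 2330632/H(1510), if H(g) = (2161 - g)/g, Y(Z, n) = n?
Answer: -3519839569/651 ≈ -5.4068e+6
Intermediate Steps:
H(g) = (2161 - g)/g
Y(-710, -899) - 2330632/H(1510) = -899 - 2330632/((2161 - 1*1510)/1510) = -899 - 2330632/((2161 - 1510)/1510) = -899 - 2330632/((1/1510)*651) = -899 - 2330632/651/1510 = -899 - 2330632*1510/651 = -899 - 1*3519254320/651 = -899 - 3519254320/651 = -3519839569/651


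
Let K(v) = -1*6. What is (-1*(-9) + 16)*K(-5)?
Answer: -150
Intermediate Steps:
K(v) = -6
(-1*(-9) + 16)*K(-5) = (-1*(-9) + 16)*(-6) = (9 + 16)*(-6) = 25*(-6) = -150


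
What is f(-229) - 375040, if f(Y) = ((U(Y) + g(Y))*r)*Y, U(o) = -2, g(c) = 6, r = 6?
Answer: -380536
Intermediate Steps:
f(Y) = 24*Y (f(Y) = ((-2 + 6)*6)*Y = (4*6)*Y = 24*Y)
f(-229) - 375040 = 24*(-229) - 375040 = -5496 - 375040 = -380536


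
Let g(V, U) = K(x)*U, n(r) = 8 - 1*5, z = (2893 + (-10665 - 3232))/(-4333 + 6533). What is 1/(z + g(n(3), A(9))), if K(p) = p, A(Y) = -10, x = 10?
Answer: -550/57751 ≈ -0.0095236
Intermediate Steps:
z = -2751/550 (z = (2893 - 13897)/2200 = -11004*1/2200 = -2751/550 ≈ -5.0018)
n(r) = 3 (n(r) = 8 - 5 = 3)
g(V, U) = 10*U
1/(z + g(n(3), A(9))) = 1/(-2751/550 + 10*(-10)) = 1/(-2751/550 - 100) = 1/(-57751/550) = -550/57751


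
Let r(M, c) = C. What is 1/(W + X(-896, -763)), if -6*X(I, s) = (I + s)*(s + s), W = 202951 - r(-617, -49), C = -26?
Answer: -1/218962 ≈ -4.5670e-6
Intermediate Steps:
r(M, c) = -26
W = 202977 (W = 202951 - 1*(-26) = 202951 + 26 = 202977)
X(I, s) = -s*(I + s)/3 (X(I, s) = -(I + s)*(s + s)/6 = -(I + s)*2*s/6 = -s*(I + s)/3)
1/(W + X(-896, -763)) = 1/(202977 - ⅓*(-763)*(-896 - 763)) = 1/(202977 - ⅓*(-763)*(-1659)) = 1/(202977 - 421939) = 1/(-218962) = -1/218962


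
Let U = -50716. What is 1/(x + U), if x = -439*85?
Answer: -1/88031 ≈ -1.1360e-5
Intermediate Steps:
x = -37315
1/(x + U) = 1/(-37315 - 50716) = 1/(-88031) = -1/88031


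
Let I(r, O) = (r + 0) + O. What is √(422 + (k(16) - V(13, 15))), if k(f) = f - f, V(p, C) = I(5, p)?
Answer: 2*√101 ≈ 20.100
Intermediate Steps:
I(r, O) = O + r (I(r, O) = r + O = O + r)
V(p, C) = 5 + p (V(p, C) = p + 5 = 5 + p)
k(f) = 0
√(422 + (k(16) - V(13, 15))) = √(422 + (0 - (5 + 13))) = √(422 + (0 - 1*18)) = √(422 + (0 - 18)) = √(422 - 18) = √404 = 2*√101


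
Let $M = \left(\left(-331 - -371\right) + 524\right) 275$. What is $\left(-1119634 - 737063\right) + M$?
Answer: $-1701597$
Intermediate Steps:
$M = 155100$ ($M = \left(\left(-331 + 371\right) + 524\right) 275 = \left(40 + 524\right) 275 = 564 \cdot 275 = 155100$)
$\left(-1119634 - 737063\right) + M = \left(-1119634 - 737063\right) + 155100 = -1856697 + 155100 = -1701597$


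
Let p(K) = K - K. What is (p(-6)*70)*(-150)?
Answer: 0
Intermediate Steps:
p(K) = 0
(p(-6)*70)*(-150) = (0*70)*(-150) = 0*(-150) = 0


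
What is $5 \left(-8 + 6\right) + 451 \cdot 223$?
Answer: $100563$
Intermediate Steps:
$5 \left(-8 + 6\right) + 451 \cdot 223 = 5 \left(-2\right) + 100573 = -10 + 100573 = 100563$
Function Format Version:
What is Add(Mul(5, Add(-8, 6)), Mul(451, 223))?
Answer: 100563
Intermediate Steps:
Add(Mul(5, Add(-8, 6)), Mul(451, 223)) = Add(Mul(5, -2), 100573) = Add(-10, 100573) = 100563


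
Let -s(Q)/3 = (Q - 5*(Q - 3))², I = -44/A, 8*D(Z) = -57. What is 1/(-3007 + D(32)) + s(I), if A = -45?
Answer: -6004166513/16276275 ≈ -368.89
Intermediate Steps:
D(Z) = -57/8 (D(Z) = (⅛)*(-57) = -57/8)
I = 44/45 (I = -44/(-45) = -44*(-1/45) = 44/45 ≈ 0.97778)
s(Q) = -3*(15 - 4*Q)² (s(Q) = -3*(Q - 5*(Q - 3))² = -3*(Q - 5*(-3 + Q))² = -3*(Q + (15 - 5*Q))² = -3*(15 - 4*Q)²)
1/(-3007 + D(32)) + s(I) = 1/(-3007 - 57/8) - 3*(-15 + 4*(44/45))² = 1/(-24113/8) - 3*(-15 + 176/45)² = -8/24113 - 3*(-499/45)² = -8/24113 - 3*249001/2025 = -8/24113 - 249001/675 = -6004166513/16276275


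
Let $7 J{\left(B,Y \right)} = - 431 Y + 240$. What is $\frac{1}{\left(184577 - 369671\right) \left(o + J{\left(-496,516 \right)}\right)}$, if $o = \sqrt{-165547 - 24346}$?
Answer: $\frac{1122}{6592149932147} + \frac{7 i \sqrt{189893}}{1305245686565106} \approx 1.702 \cdot 10^{-10} + 2.337 \cdot 10^{-12} i$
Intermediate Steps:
$J{\left(B,Y \right)} = \frac{240}{7} - \frac{431 Y}{7}$ ($J{\left(B,Y \right)} = \frac{- 431 Y + 240}{7} = \frac{240 - 431 Y}{7} = \frac{240}{7} - \frac{431 Y}{7}$)
$o = i \sqrt{189893}$ ($o = \sqrt{-189893} = i \sqrt{189893} \approx 435.77 i$)
$\frac{1}{\left(184577 - 369671\right) \left(o + J{\left(-496,516 \right)}\right)} = \frac{1}{\left(184577 - 369671\right) \left(i \sqrt{189893} + \left(\frac{240}{7} - \frac{222396}{7}\right)\right)} = \frac{1}{\left(-185094\right) \left(i \sqrt{189893} + \left(\frac{240}{7} - \frac{222396}{7}\right)\right)} = \frac{1}{\left(-185094\right) \left(i \sqrt{189893} - \frac{222156}{7}\right)} = \frac{1}{\left(-185094\right) \left(- \frac{222156}{7} + i \sqrt{189893}\right)} = \frac{1}{5874248952 - 185094 i \sqrt{189893}}$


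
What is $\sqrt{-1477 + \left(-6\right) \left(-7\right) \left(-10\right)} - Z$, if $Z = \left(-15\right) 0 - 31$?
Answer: $31 + i \sqrt{1897} \approx 31.0 + 43.555 i$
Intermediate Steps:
$Z = -31$ ($Z = 0 - 31 = -31$)
$\sqrt{-1477 + \left(-6\right) \left(-7\right) \left(-10\right)} - Z = \sqrt{-1477 + \left(-6\right) \left(-7\right) \left(-10\right)} - -31 = \sqrt{-1477 + 42 \left(-10\right)} + 31 = \sqrt{-1477 - 420} + 31 = \sqrt{-1897} + 31 = i \sqrt{1897} + 31 = 31 + i \sqrt{1897}$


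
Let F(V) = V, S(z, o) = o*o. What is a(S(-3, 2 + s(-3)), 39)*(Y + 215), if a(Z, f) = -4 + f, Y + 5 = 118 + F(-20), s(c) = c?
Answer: 10780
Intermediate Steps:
S(z, o) = o²
Y = 93 (Y = -5 + (118 - 20) = -5 + 98 = 93)
a(S(-3, 2 + s(-3)), 39)*(Y + 215) = (-4 + 39)*(93 + 215) = 35*308 = 10780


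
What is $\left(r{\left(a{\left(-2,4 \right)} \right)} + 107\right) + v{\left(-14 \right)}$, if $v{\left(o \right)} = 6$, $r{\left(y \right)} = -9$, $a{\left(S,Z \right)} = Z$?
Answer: $104$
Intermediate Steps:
$\left(r{\left(a{\left(-2,4 \right)} \right)} + 107\right) + v{\left(-14 \right)} = \left(-9 + 107\right) + 6 = 98 + 6 = 104$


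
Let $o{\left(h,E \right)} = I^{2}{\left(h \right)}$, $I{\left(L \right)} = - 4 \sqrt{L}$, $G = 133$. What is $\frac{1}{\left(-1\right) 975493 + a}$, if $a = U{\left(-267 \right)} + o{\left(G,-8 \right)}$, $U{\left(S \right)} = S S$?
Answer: $- \frac{1}{902076} \approx -1.1086 \cdot 10^{-6}$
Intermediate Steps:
$U{\left(S \right)} = S^{2}$
$o{\left(h,E \right)} = 16 h$ ($o{\left(h,E \right)} = \left(- 4 \sqrt{h}\right)^{2} = 16 h$)
$a = 73417$ ($a = \left(-267\right)^{2} + 16 \cdot 133 = 71289 + 2128 = 73417$)
$\frac{1}{\left(-1\right) 975493 + a} = \frac{1}{\left(-1\right) 975493 + 73417} = \frac{1}{-975493 + 73417} = \frac{1}{-902076} = - \frac{1}{902076}$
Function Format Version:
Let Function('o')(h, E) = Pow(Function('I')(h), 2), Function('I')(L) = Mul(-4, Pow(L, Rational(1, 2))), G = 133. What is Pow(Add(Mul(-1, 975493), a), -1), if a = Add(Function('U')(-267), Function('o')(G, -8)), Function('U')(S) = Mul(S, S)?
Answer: Rational(-1, 902076) ≈ -1.1086e-6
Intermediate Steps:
Function('U')(S) = Pow(S, 2)
Function('o')(h, E) = Mul(16, h) (Function('o')(h, E) = Pow(Mul(-4, Pow(h, Rational(1, 2))), 2) = Mul(16, h))
a = 73417 (a = Add(Pow(-267, 2), Mul(16, 133)) = Add(71289, 2128) = 73417)
Pow(Add(Mul(-1, 975493), a), -1) = Pow(Add(Mul(-1, 975493), 73417), -1) = Pow(Add(-975493, 73417), -1) = Pow(-902076, -1) = Rational(-1, 902076)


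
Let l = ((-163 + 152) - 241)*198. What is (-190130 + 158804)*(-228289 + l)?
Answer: 8714423310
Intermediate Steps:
l = -49896 (l = (-11 - 241)*198 = -252*198 = -49896)
(-190130 + 158804)*(-228289 + l) = (-190130 + 158804)*(-228289 - 49896) = -31326*(-278185) = 8714423310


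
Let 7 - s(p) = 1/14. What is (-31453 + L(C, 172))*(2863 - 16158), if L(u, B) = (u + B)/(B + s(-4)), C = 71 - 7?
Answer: 209493199799/501 ≈ 4.1815e+8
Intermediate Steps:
s(p) = 97/14 (s(p) = 7 - 1/14 = 97/14)
C = 64
L(u, B) = (B + u)/(97/14 + B) (L(u, B) = (u + B)/(B + 97/14) = (B + u)/(97/14 + B))
(-31453 + L(C, 172))*(2863 - 16158) = (-31453 + 14*(172 + 64)/(97 + 14*172))*(2863 - 16158) = (-31453 + 14*236/(97 + 2408))*(-13295) = (-31453 + 14*236/2505)*(-13295) = (-31453 + 14*(1/2505)*236)*(-13295) = (-31453 + 3304/2505)*(-13295) = -78786461/2505*(-13295) = 209493199799/501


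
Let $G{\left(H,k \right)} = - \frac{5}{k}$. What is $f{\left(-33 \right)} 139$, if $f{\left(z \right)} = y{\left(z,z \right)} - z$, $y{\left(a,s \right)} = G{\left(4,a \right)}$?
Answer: $\frac{152066}{33} \approx 4608.1$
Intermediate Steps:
$y{\left(a,s \right)} = - \frac{5}{a}$
$f{\left(z \right)} = - z - \frac{5}{z}$ ($f{\left(z \right)} = - \frac{5}{z} - z = - z - \frac{5}{z}$)
$f{\left(-33 \right)} 139 = \left(\left(-1\right) \left(-33\right) - \frac{5}{-33}\right) 139 = \left(33 - - \frac{5}{33}\right) 139 = \left(33 + \frac{5}{33}\right) 139 = \frac{1094}{33} \cdot 139 = \frac{152066}{33}$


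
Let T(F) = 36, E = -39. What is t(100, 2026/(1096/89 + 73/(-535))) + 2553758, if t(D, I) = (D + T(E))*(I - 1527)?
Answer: 1373528112858/579863 ≈ 2.3687e+6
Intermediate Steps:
t(D, I) = (-1527 + I)*(36 + D) (t(D, I) = (D + 36)*(I - 1527) = (36 + D)*(-1527 + I) = (-1527 + I)*(36 + D))
t(100, 2026/(1096/89 + 73/(-535))) + 2553758 = (-54972 - 1527*100 + 36*(2026/(1096/89 + 73/(-535))) + 100*(2026/(1096/89 + 73/(-535)))) + 2553758 = (-54972 - 152700 + 36*(2026/(1096*(1/89) + 73*(-1/535))) + 100*(2026/(1096*(1/89) + 73*(-1/535)))) + 2553758 = (-54972 - 152700 + 36*(2026/(1096/89 - 73/535)) + 100*(2026/(1096/89 - 73/535))) + 2553758 = (-54972 - 152700 + 36*(2026/(579863/47615)) + 100*(2026/(579863/47615))) + 2553758 = (-54972 - 152700 + 36*(2026*(47615/579863)) + 100*(2026*(47615/579863))) + 2553758 = (-54972 - 152700 + 36*(96467990/579863) + 100*(96467990/579863)) + 2553758 = (-54972 - 152700 + 3472847640/579863 + 9646799000/579863) + 2553758 = -107301662296/579863 + 2553758 = 1373528112858/579863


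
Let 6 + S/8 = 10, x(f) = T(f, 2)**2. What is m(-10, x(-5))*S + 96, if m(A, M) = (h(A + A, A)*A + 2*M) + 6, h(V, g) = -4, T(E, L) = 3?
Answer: 2144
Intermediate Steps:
x(f) = 9 (x(f) = 3**2 = 9)
S = 32 (S = -48 + 8*10 = -48 + 80 = 32)
m(A, M) = 6 - 4*A + 2*M (m(A, M) = (-4*A + 2*M) + 6 = 6 - 4*A + 2*M)
m(-10, x(-5))*S + 96 = (6 - 4*(-10) + 2*9)*32 + 96 = (6 + 40 + 18)*32 + 96 = 64*32 + 96 = 2048 + 96 = 2144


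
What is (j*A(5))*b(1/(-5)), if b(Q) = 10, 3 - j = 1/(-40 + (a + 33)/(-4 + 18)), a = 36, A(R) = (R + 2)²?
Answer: 728630/491 ≈ 1484.0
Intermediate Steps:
A(R) = (2 + R)²
j = 1487/491 (j = 3 - 1/(-40 + (36 + 33)/(-4 + 18)) = 3 - 1/(-40 + 69/14) = 3 - 1/(-491/14) = 3 - 1*(-14/491) = 3 + 14/491 = 1487/491 ≈ 3.0285)
(j*A(5))*b(1/(-5)) = (1487*(2 + 5)²/491)*10 = ((1487/491)*7²)*10 = ((1487/491)*49)*10 = (72863/491)*10 = 728630/491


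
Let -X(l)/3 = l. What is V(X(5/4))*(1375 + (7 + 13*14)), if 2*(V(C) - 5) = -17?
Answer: -5474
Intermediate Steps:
X(l) = -3*l
V(C) = -7/2 (V(C) = 5 + (½)*(-17) = 5 - 17/2 = -7/2)
V(X(5/4))*(1375 + (7 + 13*14)) = -7*(1375 + (7 + 13*14))/2 = -7*(1375 + (7 + 182))/2 = -7*(1375 + 189)/2 = -7/2*1564 = -5474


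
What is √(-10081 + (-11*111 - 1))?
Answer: I*√11303 ≈ 106.32*I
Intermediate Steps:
√(-10081 + (-11*111 - 1)) = √(-10081 + (-1221 - 1)) = √(-10081 - 1222) = √(-11303) = I*√11303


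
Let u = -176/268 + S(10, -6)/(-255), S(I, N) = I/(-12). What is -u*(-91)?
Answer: -1219127/20502 ≈ -59.464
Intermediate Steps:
S(I, N) = -I/12 (S(I, N) = I*(-1/12) = -I/12)
u = -13397/20502 (u = -176/268 - 1/12*10/(-255) = -176*1/268 - ⅚*(-1/255) = -44/67 + 1/306 = -13397/20502 ≈ -0.65345)
-u*(-91) = -1*(-13397/20502)*(-91) = (13397/20502)*(-91) = -1219127/20502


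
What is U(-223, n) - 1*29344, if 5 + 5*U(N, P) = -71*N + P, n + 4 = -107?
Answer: -131003/5 ≈ -26201.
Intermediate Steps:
n = -111 (n = -4 - 107 = -111)
U(N, P) = -1 - 71*N/5 + P/5 (U(N, P) = -1 + (-71*N + P)/5 = -1 + (P - 71*N)/5 = -1 + (-71*N/5 + P/5) = -1 - 71*N/5 + P/5)
U(-223, n) - 1*29344 = (-1 - 71/5*(-223) + (⅕)*(-111)) - 1*29344 = (-1 + 15833/5 - 111/5) - 29344 = 15717/5 - 29344 = -131003/5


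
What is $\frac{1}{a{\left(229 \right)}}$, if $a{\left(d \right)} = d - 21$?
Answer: $\frac{1}{208} \approx 0.0048077$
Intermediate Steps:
$a{\left(d \right)} = -21 + d$ ($a{\left(d \right)} = d - 21 = -21 + d$)
$\frac{1}{a{\left(229 \right)}} = \frac{1}{-21 + 229} = \frac{1}{208}$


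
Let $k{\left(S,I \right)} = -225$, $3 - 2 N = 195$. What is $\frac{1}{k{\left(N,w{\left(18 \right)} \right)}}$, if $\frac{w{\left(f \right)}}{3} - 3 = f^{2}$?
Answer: $- \frac{1}{225} \approx -0.0044444$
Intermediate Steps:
$N = -96$ ($N = \frac{3}{2} - \frac{195}{2} = -96$)
$w{\left(f \right)} = 9 + 3 f^{2}$
$\frac{1}{k{\left(N,w{\left(18 \right)} \right)}} = \frac{1}{-225} = - \frac{1}{225}$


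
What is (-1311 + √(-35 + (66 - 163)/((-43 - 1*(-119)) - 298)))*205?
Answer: -268755 + 205*I*√1703406/222 ≈ -2.6876e+5 + 1205.2*I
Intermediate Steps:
(-1311 + √(-35 + (66 - 163)/((-43 - 1*(-119)) - 298)))*205 = (-1311 + √(-35 - 97/((-43 + 119) - 298)))*205 = (-1311 + √(-35 - 97/(76 - 298)))*205 = (-1311 + √(-35 - 97/(-222)))*205 = (-1311 + √(-35 - 97*(-1/222)))*205 = (-1311 + √(-35 + 97/222))*205 = (-1311 + √(-7673/222))*205 = (-1311 + I*√1703406/222)*205 = -268755 + 205*I*√1703406/222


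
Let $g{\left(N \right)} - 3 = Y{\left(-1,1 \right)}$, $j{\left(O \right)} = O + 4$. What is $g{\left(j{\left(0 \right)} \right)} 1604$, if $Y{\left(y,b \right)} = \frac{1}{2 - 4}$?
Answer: $4010$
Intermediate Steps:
$j{\left(O \right)} = 4 + O$
$Y{\left(y,b \right)} = - \frac{1}{2}$ ($Y{\left(y,b \right)} = \frac{1}{-2} = - \frac{1}{2}$)
$g{\left(N \right)} = \frac{5}{2}$ ($g{\left(N \right)} = 3 - \frac{1}{2} = \frac{5}{2}$)
$g{\left(j{\left(0 \right)} \right)} 1604 = \frac{5}{2} \cdot 1604 = 4010$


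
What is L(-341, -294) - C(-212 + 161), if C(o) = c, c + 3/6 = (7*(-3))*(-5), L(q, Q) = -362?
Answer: -933/2 ≈ -466.50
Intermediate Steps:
c = 209/2 (c = -½ + (7*(-3))*(-5) = -½ - 21*(-5) = -½ + 105 = 209/2 ≈ 104.50)
C(o) = 209/2
L(-341, -294) - C(-212 + 161) = -362 - 1*209/2 = -362 - 209/2 = -933/2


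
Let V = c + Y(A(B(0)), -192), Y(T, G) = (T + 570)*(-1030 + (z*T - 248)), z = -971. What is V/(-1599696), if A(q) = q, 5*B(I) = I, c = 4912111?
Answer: -4183651/1599696 ≈ -2.6153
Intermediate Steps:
B(I) = I/5
Y(T, G) = (-1278 - 971*T)*(570 + T) (Y(T, G) = (T + 570)*(-1030 + (-971*T - 248)) = (570 + T)*(-1030 + (-248 - 971*T)) = (570 + T)*(-1278 - 971*T) = (-1278 - 971*T)*(570 + T))
V = 4183651 (V = 4912111 + (-728460 - 554748*0/5 - 971*((⅕)*0)²) = 4912111 + (-728460 - 554748*0 - 971*0²) = 4912111 + (-728460 + 0 - 971*0) = 4912111 + (-728460 + 0 + 0) = 4912111 - 728460 = 4183651)
V/(-1599696) = 4183651/(-1599696) = 4183651*(-1/1599696) = -4183651/1599696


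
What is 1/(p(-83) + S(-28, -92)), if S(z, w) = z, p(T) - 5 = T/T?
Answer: -1/22 ≈ -0.045455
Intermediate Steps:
p(T) = 6 (p(T) = 5 + T/T = 5 + 1 = 6)
1/(p(-83) + S(-28, -92)) = 1/(6 - 28) = 1/(-22) = -1/22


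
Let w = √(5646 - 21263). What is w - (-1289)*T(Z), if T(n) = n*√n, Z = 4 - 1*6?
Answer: I*(√15617 - 2578*√2) ≈ -3520.9*I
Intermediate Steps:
Z = -2 (Z = 4 - 6 = -2)
w = I*√15617 (w = √(-15617) = I*√15617 ≈ 124.97*I)
T(n) = n^(3/2)
w - (-1289)*T(Z) = I*√15617 - (-1289)*(-2)^(3/2) = I*√15617 - (-1289)*(-2*I*√2) = I*√15617 - 2578*I*√2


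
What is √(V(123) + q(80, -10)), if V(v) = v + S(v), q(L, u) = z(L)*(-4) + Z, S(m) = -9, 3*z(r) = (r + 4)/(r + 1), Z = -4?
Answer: √8798/9 ≈ 10.422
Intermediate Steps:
z(r) = (4 + r)/(3*(1 + r)) (z(r) = ((r + 4)/(r + 1))/3 = ((4 + r)/(1 + r))/3 = (4 + r)/(3*(1 + r)))
q(L, u) = -4 - 4*(4 + L)/(3*(1 + L)) (q(L, u) = ((4 + L)/(3*(1 + L)))*(-4) - 4 = -4*(4 + L)/(3*(1 + L)) - 4 = -4 - 4*(4 + L)/(3*(1 + L)))
V(v) = -9 + v (V(v) = v - 9 = -9 + v)
√(V(123) + q(80, -10)) = √((-9 + 123) + 4*(-7 - 4*80)/(3*(1 + 80))) = √(114 + (4/3)*(-7 - 320)/81) = √(114 + (4/3)*(1/81)*(-327)) = √(114 - 436/81) = √(8798/81) = √8798/9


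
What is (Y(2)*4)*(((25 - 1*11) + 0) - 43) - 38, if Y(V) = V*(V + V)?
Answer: -966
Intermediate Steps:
Y(V) = 2*V² (Y(V) = V*(2*V) = 2*V²)
(Y(2)*4)*(((25 - 1*11) + 0) - 43) - 38 = ((2*2²)*4)*(((25 - 1*11) + 0) - 43) - 38 = ((2*4)*4)*(((25 - 11) + 0) - 43) - 38 = (8*4)*((14 + 0) - 43) - 38 = 32*(14 - 43) - 38 = 32*(-29) - 38 = -928 - 38 = -966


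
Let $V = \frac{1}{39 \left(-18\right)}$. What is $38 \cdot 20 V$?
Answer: $- \frac{380}{351} \approx -1.0826$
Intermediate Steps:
$V = - \frac{1}{702}$ ($V = \frac{1}{39} \left(- \frac{1}{18}\right) = - \frac{1}{702} \approx -0.0014245$)
$38 \cdot 20 V = 38 \cdot 20 \left(- \frac{1}{702}\right) = 760 \left(- \frac{1}{702}\right) = - \frac{380}{351}$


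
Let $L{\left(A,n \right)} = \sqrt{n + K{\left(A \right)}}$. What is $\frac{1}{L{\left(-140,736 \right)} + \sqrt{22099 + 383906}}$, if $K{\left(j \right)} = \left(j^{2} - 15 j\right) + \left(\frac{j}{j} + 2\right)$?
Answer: $\frac{1}{\sqrt{22439} + \sqrt{406005}} \approx 0.0012707$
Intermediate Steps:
$K{\left(j \right)} = 3 + j^{2} - 15 j$ ($K{\left(j \right)} = \left(j^{2} - 15 j\right) + \left(1 + 2\right) = \left(j^{2} - 15 j\right) + 3 = 3 + j^{2} - 15 j$)
$L{\left(A,n \right)} = \sqrt{3 + n + A^{2} - 15 A}$ ($L{\left(A,n \right)} = \sqrt{n + \left(3 + A^{2} - 15 A\right)} = \sqrt{3 + n + A^{2} - 15 A}$)
$\frac{1}{L{\left(-140,736 \right)} + \sqrt{22099 + 383906}} = \frac{1}{\sqrt{3 + 736 + \left(-140\right)^{2} - -2100} + \sqrt{22099 + 383906}} = \frac{1}{\sqrt{3 + 736 + 19600 + 2100} + \sqrt{406005}} = \frac{1}{\sqrt{22439} + \sqrt{406005}}$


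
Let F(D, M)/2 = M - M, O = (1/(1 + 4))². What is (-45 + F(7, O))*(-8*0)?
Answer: 0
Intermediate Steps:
O = 1/25 (O = (1/5)² = (⅕)² = 1/25 ≈ 0.040000)
F(D, M) = 0 (F(D, M) = 2*(M - M) = 2*0 = 0)
(-45 + F(7, O))*(-8*0) = (-45 + 0)*(-8*0) = -45*0 = 0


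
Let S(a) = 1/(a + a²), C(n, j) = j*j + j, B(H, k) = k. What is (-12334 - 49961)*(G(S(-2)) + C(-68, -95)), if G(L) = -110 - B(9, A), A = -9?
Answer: -550002555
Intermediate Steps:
C(n, j) = j + j² (C(n, j) = j² + j = j + j²)
G(L) = -101 (G(L) = -110 - 1*(-9) = -110 + 9 = -101)
(-12334 - 49961)*(G(S(-2)) + C(-68, -95)) = (-12334 - 49961)*(-101 - 95*(1 - 95)) = -62295*(-101 - 95*(-94)) = -62295*(-101 + 8930) = -62295*8829 = -550002555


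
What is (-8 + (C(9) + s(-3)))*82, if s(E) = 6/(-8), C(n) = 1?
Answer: -1271/2 ≈ -635.50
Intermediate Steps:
s(E) = -¾ (s(E) = 6*(-⅛) = -¾)
(-8 + (C(9) + s(-3)))*82 = (-8 + (1 - ¾))*82 = (-8 + ¼)*82 = -31/4*82 = -1271/2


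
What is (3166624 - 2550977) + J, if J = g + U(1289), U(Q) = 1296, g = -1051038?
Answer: -434095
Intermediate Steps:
J = -1049742 (J = -1051038 + 1296 = -1049742)
(3166624 - 2550977) + J = (3166624 - 2550977) - 1049742 = 615647 - 1049742 = -434095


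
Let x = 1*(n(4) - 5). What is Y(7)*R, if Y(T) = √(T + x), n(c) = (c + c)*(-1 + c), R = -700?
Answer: -700*√26 ≈ -3569.3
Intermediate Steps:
n(c) = 2*c*(-1 + c) (n(c) = (2*c)*(-1 + c) = 2*c*(-1 + c))
x = 19 (x = 1*(2*4*(-1 + 4) - 5) = 1*(2*4*3 - 5) = 1*(24 - 5) = 1*19 = 19)
Y(T) = √(19 + T) (Y(T) = √(T + 19) = √(19 + T))
Y(7)*R = √(19 + 7)*(-700) = √26*(-700) = -700*√26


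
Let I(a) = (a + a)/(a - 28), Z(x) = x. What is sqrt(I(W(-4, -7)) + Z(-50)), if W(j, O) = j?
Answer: I*sqrt(199)/2 ≈ 7.0534*I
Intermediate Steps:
I(a) = 2*a/(-28 + a) (I(a) = (2*a)/(-28 + a) = 2*a/(-28 + a))
sqrt(I(W(-4, -7)) + Z(-50)) = sqrt(2*(-4)/(-28 - 4) - 50) = sqrt(2*(-4)/(-32) - 50) = sqrt(2*(-4)*(-1/32) - 50) = sqrt(1/4 - 50) = sqrt(-199/4) = I*sqrt(199)/2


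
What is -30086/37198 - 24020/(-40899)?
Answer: -24070811/108668643 ≈ -0.22151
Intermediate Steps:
-30086/37198 - 24020/(-40899) = -30086*1/37198 - 24020*(-1/40899) = -2149/2657 + 24020/40899 = -24070811/108668643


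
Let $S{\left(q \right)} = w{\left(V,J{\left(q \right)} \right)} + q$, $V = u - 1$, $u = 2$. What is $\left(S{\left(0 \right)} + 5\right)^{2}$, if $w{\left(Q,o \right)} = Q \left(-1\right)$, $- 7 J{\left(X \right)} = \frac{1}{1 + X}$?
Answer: $16$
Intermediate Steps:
$V = 1$ ($V = 2 - 1 = 1$)
$J{\left(X \right)} = - \frac{1}{7 \left(1 + X\right)}$
$w{\left(Q,o \right)} = - Q$
$S{\left(q \right)} = -1 + q$ ($S{\left(q \right)} = \left(-1\right) 1 + q = -1 + q$)
$\left(S{\left(0 \right)} + 5\right)^{2} = \left(\left(-1 + 0\right) + 5\right)^{2} = \left(-1 + 5\right)^{2} = 4^{2} = 16$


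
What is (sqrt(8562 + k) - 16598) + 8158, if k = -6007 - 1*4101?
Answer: -8440 + I*sqrt(1546) ≈ -8440.0 + 39.319*I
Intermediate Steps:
k = -10108 (k = -6007 - 4101 = -10108)
(sqrt(8562 + k) - 16598) + 8158 = (sqrt(8562 - 10108) - 16598) + 8158 = (sqrt(-1546) - 16598) + 8158 = (I*sqrt(1546) - 16598) + 8158 = (-16598 + I*sqrt(1546)) + 8158 = -8440 + I*sqrt(1546)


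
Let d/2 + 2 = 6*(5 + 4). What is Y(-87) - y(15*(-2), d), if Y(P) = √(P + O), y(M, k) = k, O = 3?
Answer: -104 + 2*I*√21 ≈ -104.0 + 9.1651*I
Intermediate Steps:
d = 104 (d = -4 + 2*(6*(5 + 4)) = -4 + 2*(6*9) = -4 + 2*54 = -4 + 108 = 104)
Y(P) = √(3 + P) (Y(P) = √(P + 3) = √(3 + P))
Y(-87) - y(15*(-2), d) = √(3 - 87) - 1*104 = √(-84) - 104 = 2*I*√21 - 104 = -104 + 2*I*√21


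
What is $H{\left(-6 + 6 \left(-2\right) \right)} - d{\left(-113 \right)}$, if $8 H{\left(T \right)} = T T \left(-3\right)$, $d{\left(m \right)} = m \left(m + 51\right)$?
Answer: $- \frac{14255}{2} \approx -7127.5$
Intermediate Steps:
$d{\left(m \right)} = m \left(51 + m\right)$
$H{\left(T \right)} = - \frac{3 T^{2}}{8}$ ($H{\left(T \right)} = \frac{T T \left(-3\right)}{8} = \frac{T^{2} \left(-3\right)}{8} = \frac{\left(-3\right) T^{2}}{8} = - \frac{3 T^{2}}{8}$)
$H{\left(-6 + 6 \left(-2\right) \right)} - d{\left(-113 \right)} = - \frac{3 \left(-6 + 6 \left(-2\right)\right)^{2}}{8} - - 113 \left(51 - 113\right) = - \frac{3 \left(-6 - 12\right)^{2}}{8} - \left(-113\right) \left(-62\right) = - \frac{3 \left(-18\right)^{2}}{8} - 7006 = \left(- \frac{3}{8}\right) 324 - 7006 = - \frac{243}{2} - 7006 = - \frac{14255}{2}$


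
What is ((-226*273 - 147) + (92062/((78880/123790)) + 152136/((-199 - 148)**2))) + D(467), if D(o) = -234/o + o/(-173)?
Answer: 3170279393022383739/38367088118936 ≈ 82630.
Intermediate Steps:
D(o) = -234/o - o/173 (D(o) = -234/o + o*(-1/173) = -234/o - o/173)
((-226*273 - 147) + (92062/((78880/123790)) + 152136/((-199 - 148)**2))) + D(467) = ((-226*273 - 147) + (92062/((78880/123790)) + 152136/((-199 - 148)**2))) + (-234/467 - 1/173*467) = ((-61698 - 147) + (92062/((78880*(1/123790))) + 152136/((-347)**2))) + (-234*1/467 - 467/173) = (-61845 + (92062/(7888/12379) + 152136/120409)) + (-234/467 - 467/173) = (-61845 + (92062*(12379/7888) + 152136*(1/120409))) - 258571/80791 = (-61845 + (569817749/3944 + 152136/120409)) - 258571/80791 = (-61845 + 68611785363725/474893096) - 258571/80791 = 39242021841605/474893096 - 258571/80791 = 3170279393022383739/38367088118936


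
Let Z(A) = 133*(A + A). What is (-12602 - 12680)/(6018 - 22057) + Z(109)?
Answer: 465060048/16039 ≈ 28996.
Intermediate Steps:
Z(A) = 266*A (Z(A) = 133*(2*A) = 266*A)
(-12602 - 12680)/(6018 - 22057) + Z(109) = (-12602 - 12680)/(6018 - 22057) + 266*109 = -25282/(-16039) + 28994 = -25282*(-1/16039) + 28994 = 25282/16039 + 28994 = 465060048/16039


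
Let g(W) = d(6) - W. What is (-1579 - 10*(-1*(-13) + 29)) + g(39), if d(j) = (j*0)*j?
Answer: -2038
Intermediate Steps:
d(j) = 0 (d(j) = 0*j = 0)
g(W) = -W (g(W) = 0 - W = -W)
(-1579 - 10*(-1*(-13) + 29)) + g(39) = (-1579 - 10*(-1*(-13) + 29)) - 1*39 = (-1579 - 10*(13 + 29)) - 39 = (-1579 - 10*42) - 39 = (-1579 - 420) - 39 = -1999 - 39 = -2038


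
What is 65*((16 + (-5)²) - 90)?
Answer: -3185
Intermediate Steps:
65*((16 + (-5)²) - 90) = 65*((16 + 25) - 90) = 65*(41 - 90) = 65*(-49) = -3185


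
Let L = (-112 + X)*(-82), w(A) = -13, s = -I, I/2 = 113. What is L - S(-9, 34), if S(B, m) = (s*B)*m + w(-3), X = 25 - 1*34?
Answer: -59221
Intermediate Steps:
I = 226 (I = 2*113 = 226)
X = -9 (X = 25 - 34 = -9)
s = -226 (s = -1*226 = -226)
L = 9922 (L = (-112 - 9)*(-82) = -121*(-82) = 9922)
S(B, m) = -13 - 226*B*m (S(B, m) = (-226*B)*m - 13 = -226*B*m - 13 = -13 - 226*B*m)
L - S(-9, 34) = 9922 - (-13 - 226*(-9)*34) = 9922 - (-13 + 69156) = 9922 - 1*69143 = 9922 - 69143 = -59221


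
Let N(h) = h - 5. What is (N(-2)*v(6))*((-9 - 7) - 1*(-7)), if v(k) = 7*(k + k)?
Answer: 5292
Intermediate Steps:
N(h) = -5 + h
v(k) = 14*k (v(k) = 7*(2*k) = 14*k)
(N(-2)*v(6))*((-9 - 7) - 1*(-7)) = ((-5 - 2)*(14*6))*((-9 - 7) - 1*(-7)) = (-7*84)*(-16 + 7) = -588*(-9) = 5292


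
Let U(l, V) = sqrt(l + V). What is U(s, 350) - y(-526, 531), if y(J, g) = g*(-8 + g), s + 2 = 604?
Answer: -277713 + 2*sqrt(238) ≈ -2.7768e+5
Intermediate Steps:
s = 602 (s = -2 + 604 = 602)
U(l, V) = sqrt(V + l)
U(s, 350) - y(-526, 531) = sqrt(350 + 602) - 531*(-8 + 531) = sqrt(952) - 531*523 = 2*sqrt(238) - 1*277713 = 2*sqrt(238) - 277713 = -277713 + 2*sqrt(238)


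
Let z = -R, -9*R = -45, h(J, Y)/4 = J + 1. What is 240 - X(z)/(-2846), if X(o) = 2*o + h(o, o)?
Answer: 341507/1423 ≈ 239.99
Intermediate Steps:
h(J, Y) = 4 + 4*J (h(J, Y) = 4*(J + 1) = 4*(1 + J) = 4 + 4*J)
R = 5 (R = -⅑*(-45) = 5)
z = -5 (z = -1*5 = -5)
X(o) = 4 + 6*o (X(o) = 2*o + (4 + 4*o) = 4 + 6*o)
240 - X(z)/(-2846) = 240 - (4 + 6*(-5))/(-2846) = 240 - (4 - 30)*(-1)/2846 = 240 - (-26)*(-1)/2846 = 240 - 1*13/1423 = 240 - 13/1423 = 341507/1423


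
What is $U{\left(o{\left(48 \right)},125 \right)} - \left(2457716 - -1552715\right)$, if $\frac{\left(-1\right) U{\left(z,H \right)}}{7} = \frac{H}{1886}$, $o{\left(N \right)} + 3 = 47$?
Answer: $- \frac{7563673741}{1886} \approx -4.0104 \cdot 10^{6}$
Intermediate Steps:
$o{\left(N \right)} = 44$ ($o{\left(N \right)} = -3 + 47 = 44$)
$U{\left(z,H \right)} = - \frac{7 H}{1886}$ ($U{\left(z,H \right)} = - 7 \frac{H}{1886} = - \frac{7 H}{1886}$)
$U{\left(o{\left(48 \right)},125 \right)} - \left(2457716 - -1552715\right) = \left(- \frac{7}{1886}\right) 125 - \left(2457716 - -1552715\right) = - \frac{875}{1886} - \left(2457716 + 1552715\right) = - \frac{875}{1886} - 4010431 = - \frac{7563673741}{1886}$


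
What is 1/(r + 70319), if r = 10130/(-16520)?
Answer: 1652/116165975 ≈ 1.4221e-5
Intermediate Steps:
r = -1013/1652 (r = 10130*(-1/16520) = -1013/1652 ≈ -0.61320)
1/(r + 70319) = 1/(-1013/1652 + 70319) = 1/(116165975/1652) = 1652/116165975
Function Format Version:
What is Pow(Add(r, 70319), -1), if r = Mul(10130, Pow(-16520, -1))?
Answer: Rational(1652, 116165975) ≈ 1.4221e-5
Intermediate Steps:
r = Rational(-1013, 1652) (r = Mul(10130, Rational(-1, 16520)) = Rational(-1013, 1652) ≈ -0.61320)
Pow(Add(r, 70319), -1) = Pow(Add(Rational(-1013, 1652), 70319), -1) = Pow(Rational(116165975, 1652), -1) = Rational(1652, 116165975)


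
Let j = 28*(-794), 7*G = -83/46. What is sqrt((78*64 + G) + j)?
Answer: I*sqrt(1787538886)/322 ≈ 131.3*I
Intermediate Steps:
G = -83/322 (G = (-83/46)/7 = (-83*1/46)/7 = (1/7)*(-83/46) = -83/322 ≈ -0.25776)
j = -22232
sqrt((78*64 + G) + j) = sqrt((78*64 - 83/322) - 22232) = sqrt((4992 - 83/322) - 22232) = sqrt(1607341/322 - 22232) = sqrt(-5551363/322) = I*sqrt(1787538886)/322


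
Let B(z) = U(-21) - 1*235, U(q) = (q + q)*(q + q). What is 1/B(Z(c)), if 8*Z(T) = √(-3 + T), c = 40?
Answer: 1/1529 ≈ 0.00065402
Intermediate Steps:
Z(T) = √(-3 + T)/8
U(q) = 4*q² (U(q) = (2*q)*(2*q) = 4*q²)
B(z) = 1529 (B(z) = 4*(-21)² - 1*235 = 4*441 - 235 = 1764 - 235 = 1529)
1/B(Z(c)) = 1/1529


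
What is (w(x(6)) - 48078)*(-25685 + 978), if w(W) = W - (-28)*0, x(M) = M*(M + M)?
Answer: 1186084242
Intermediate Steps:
x(M) = 2*M² (x(M) = M*(2*M) = 2*M²)
w(W) = W (w(W) = W - 1*0 = W + 0 = W)
(w(x(6)) - 48078)*(-25685 + 978) = (2*6² - 48078)*(-25685 + 978) = (2*36 - 48078)*(-24707) = (72 - 48078)*(-24707) = -48006*(-24707) = 1186084242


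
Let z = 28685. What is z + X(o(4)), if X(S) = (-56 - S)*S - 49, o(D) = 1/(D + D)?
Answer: 1832255/64 ≈ 28629.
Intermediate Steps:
o(D) = 1/(2*D)
X(S) = -49 + S*(-56 - S) (X(S) = S*(-56 - S) - 49 = -49 + S*(-56 - S))
z + X(o(4)) = 28685 + (-49 - ((1/2)/4)**2 - 28/4) = 28685 + (-49 - ((1/2)*(1/4))**2 - 28/4) = 28685 + (-49 - (1/8)**2 - 56*1/8) = 28685 + (-49 - 1*1/64 - 7) = 28685 + (-49 - 1/64 - 7) = 28685 - 3585/64 = 1832255/64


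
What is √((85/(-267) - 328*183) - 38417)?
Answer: 2*I*√1754445786/267 ≈ 313.75*I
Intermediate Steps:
√((85/(-267) - 328*183) - 38417) = √((85*(-1/267) - 60024) - 38417) = √((-85/267 - 60024) - 38417) = √(-16026493/267 - 38417) = √(-26283832/267) = 2*I*√1754445786/267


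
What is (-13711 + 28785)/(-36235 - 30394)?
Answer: -15074/66629 ≈ -0.22624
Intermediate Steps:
(-13711 + 28785)/(-36235 - 30394) = 15074/(-66629) = 15074*(-1/66629) = -15074/66629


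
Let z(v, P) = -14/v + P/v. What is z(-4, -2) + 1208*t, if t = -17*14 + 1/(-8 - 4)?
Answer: -862802/3 ≈ -2.8760e+5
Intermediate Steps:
t = -2857/12 (t = -238 + 1/(-12) = -238 - 1/12 = -2857/12 ≈ -238.08)
z(-4, -2) + 1208*t = (-14 - 2)/(-4) + 1208*(-2857/12) = -¼*(-16) - 862814/3 = 4 - 862814/3 = -862802/3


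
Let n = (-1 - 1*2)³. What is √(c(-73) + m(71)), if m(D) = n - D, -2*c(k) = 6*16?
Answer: I*√146 ≈ 12.083*I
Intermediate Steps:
c(k) = -48 (c(k) = -3*16 = -½*96 = -48)
n = -27 (n = (-1 - 2)³ = (-3)³ = -27)
m(D) = -27 - D
√(c(-73) + m(71)) = √(-48 + (-27 - 1*71)) = √(-48 + (-27 - 71)) = √(-48 - 98) = √(-146) = I*√146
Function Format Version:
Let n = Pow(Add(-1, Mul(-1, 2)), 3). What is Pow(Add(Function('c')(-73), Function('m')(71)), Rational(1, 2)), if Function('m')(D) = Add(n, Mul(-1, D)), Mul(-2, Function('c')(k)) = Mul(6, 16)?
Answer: Mul(I, Pow(146, Rational(1, 2))) ≈ Mul(12.083, I)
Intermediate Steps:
Function('c')(k) = -48 (Function('c')(k) = Mul(Rational(-1, 2), Mul(6, 16)) = Mul(Rational(-1, 2), 96) = -48)
n = -27 (n = Pow(Add(-1, -2), 3) = Pow(-3, 3) = -27)
Function('m')(D) = Add(-27, Mul(-1, D))
Pow(Add(Function('c')(-73), Function('m')(71)), Rational(1, 2)) = Pow(Add(-48, Add(-27, Mul(-1, 71))), Rational(1, 2)) = Pow(Add(-48, Add(-27, -71)), Rational(1, 2)) = Pow(Add(-48, -98), Rational(1, 2)) = Pow(-146, Rational(1, 2)) = Mul(I, Pow(146, Rational(1, 2)))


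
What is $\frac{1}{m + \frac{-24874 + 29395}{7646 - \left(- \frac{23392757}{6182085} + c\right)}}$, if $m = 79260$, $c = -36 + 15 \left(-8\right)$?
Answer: $\frac{48256019927}{3824800088620305} \approx 1.2617 \cdot 10^{-5}$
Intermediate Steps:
$c = -156$ ($c = -36 - 120 = -156$)
$\frac{1}{m + \frac{-24874 + 29395}{7646 - \left(- \frac{23392757}{6182085} + c\right)}} = \frac{1}{79260 + \frac{-24874 + 29395}{7646 - - \frac{987798017}{6182085}}} = \frac{1}{79260 + \frac{4521}{7646 + \left(\left(\left(-10046\right) \left(- \frac{1}{9705}\right) - - \frac{1751}{637}\right) + 156\right)}} = \frac{1}{79260 + \frac{4521}{7646 + \left(\left(\frac{10046}{9705} + \frac{1751}{637}\right) + 156\right)}} = \frac{1}{79260 + \frac{4521}{7646 + \left(\frac{23392757}{6182085} + 156\right)}} = \frac{1}{79260 + \frac{4521}{7646 + \frac{987798017}{6182085}}} = \frac{1}{79260 + \frac{4521}{\frac{48256019927}{6182085}}} = \frac{1}{79260 + 4521 \cdot \frac{6182085}{48256019927}} = \frac{1}{79260 + \frac{27949206285}{48256019927}} = \frac{1}{\frac{3824800088620305}{48256019927}} = \frac{48256019927}{3824800088620305}$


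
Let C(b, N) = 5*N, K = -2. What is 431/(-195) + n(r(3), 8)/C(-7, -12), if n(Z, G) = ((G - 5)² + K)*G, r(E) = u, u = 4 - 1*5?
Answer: -613/195 ≈ -3.1436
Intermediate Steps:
u = -1 (u = 4 - 5 = -1)
r(E) = -1
n(Z, G) = G*(-2 + (-5 + G)²) (n(Z, G) = ((G - 5)² - 2)*G = ((-5 + G)² - 2)*G = (-2 + (-5 + G)²)*G = G*(-2 + (-5 + G)²))
431/(-195) + n(r(3), 8)/C(-7, -12) = 431/(-195) + (8*(-2 + (-5 + 8)²))/((5*(-12))) = 431*(-1/195) + (8*(-2 + 3²))/(-60) = -431/195 + (8*(-2 + 9))*(-1/60) = -431/195 + (8*7)*(-1/60) = -431/195 + 56*(-1/60) = -431/195 - 14/15 = -613/195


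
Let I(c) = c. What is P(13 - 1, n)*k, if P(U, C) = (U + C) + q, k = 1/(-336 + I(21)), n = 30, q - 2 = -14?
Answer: -2/21 ≈ -0.095238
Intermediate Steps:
q = -12 (q = 2 - 14 = -12)
k = -1/315 (k = 1/(-336 + 21) = 1/(-315) = -1/315 ≈ -0.0031746)
P(U, C) = -12 + C + U (P(U, C) = (U + C) - 12 = (C + U) - 12 = -12 + C + U)
P(13 - 1, n)*k = (-12 + 30 + (13 - 1))*(-1/315) = (-12 + 30 + 12)*(-1/315) = 30*(-1/315) = -2/21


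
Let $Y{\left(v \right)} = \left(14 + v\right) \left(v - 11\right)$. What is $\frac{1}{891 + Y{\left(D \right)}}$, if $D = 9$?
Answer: $\frac{1}{845} \approx 0.0011834$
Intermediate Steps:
$Y{\left(v \right)} = \left(-11 + v\right) \left(14 + v\right)$ ($Y{\left(v \right)} = \left(14 + v\right) \left(-11 + v\right) = \left(-11 + v\right) \left(14 + v\right)$)
$\frac{1}{891 + Y{\left(D \right)}} = \frac{1}{891 + \left(-154 + 9^{2} + 3 \cdot 9\right)} = \frac{1}{891 + \left(-154 + 81 + 27\right)} = \frac{1}{891 - 46} = \frac{1}{845}$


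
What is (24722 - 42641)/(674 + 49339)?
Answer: -1991/5557 ≈ -0.35829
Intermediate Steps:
(24722 - 42641)/(674 + 49339) = -17919/50013 = -17919*1/50013 = -1991/5557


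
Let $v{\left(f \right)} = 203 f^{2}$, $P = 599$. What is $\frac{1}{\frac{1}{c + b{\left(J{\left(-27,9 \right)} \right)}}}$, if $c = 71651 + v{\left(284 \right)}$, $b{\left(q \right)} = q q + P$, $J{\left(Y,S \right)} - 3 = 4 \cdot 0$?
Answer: $16445427$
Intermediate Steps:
$J{\left(Y,S \right)} = 3$ ($J{\left(Y,S \right)} = 3 + 4 \cdot 0 = 3 + 0 = 3$)
$b{\left(q \right)} = 599 + q^{2}$ ($b{\left(q \right)} = q q + 599 = q^{2} + 599 = 599 + q^{2}$)
$c = 16444819$ ($c = 71651 + 203 \cdot 284^{2} = 71651 + 203 \cdot 80656 = 71651 + 16373168 = 16444819$)
$\frac{1}{\frac{1}{c + b{\left(J{\left(-27,9 \right)} \right)}}} = \frac{1}{\frac{1}{16444819 + \left(599 + 3^{2}\right)}} = \frac{1}{\frac{1}{16444819 + \left(599 + 9\right)}} = \frac{1}{\frac{1}{16444819 + 608}} = \frac{1}{\frac{1}{16445427}} = 16445427$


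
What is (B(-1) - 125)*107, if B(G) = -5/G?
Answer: -12840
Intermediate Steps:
(B(-1) - 125)*107 = (-5/(-1) - 125)*107 = (-5*(-1) - 125)*107 = (5 - 125)*107 = -120*107 = -12840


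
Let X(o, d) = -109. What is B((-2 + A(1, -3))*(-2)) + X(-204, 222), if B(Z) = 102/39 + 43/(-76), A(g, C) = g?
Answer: -105667/988 ≈ -106.95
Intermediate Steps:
B(Z) = 2025/988 (B(Z) = 102*(1/39) + 43*(-1/76) = 34/13 - 43/76 = 2025/988)
B((-2 + A(1, -3))*(-2)) + X(-204, 222) = 2025/988 - 109 = -105667/988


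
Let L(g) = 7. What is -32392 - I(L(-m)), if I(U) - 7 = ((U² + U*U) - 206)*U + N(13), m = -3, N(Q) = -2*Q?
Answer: -31617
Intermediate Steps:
I(U) = -19 + U*(-206 + 2*U²) (I(U) = 7 + (((U² + U*U) - 206)*U - 2*13) = 7 + (((U² + U²) - 206)*U - 26) = 7 + ((2*U² - 206)*U - 26) = 7 + ((-206 + 2*U²)*U - 26) = 7 + (U*(-206 + 2*U²) - 26) = 7 + (-26 + U*(-206 + 2*U²)) = -19 + U*(-206 + 2*U²))
-32392 - I(L(-m)) = -32392 - (-19 - 206*7 + 2*7³) = -32392 - (-19 - 1442 + 2*343) = -32392 - (-19 - 1442 + 686) = -32392 - 1*(-775) = -32392 + 775 = -31617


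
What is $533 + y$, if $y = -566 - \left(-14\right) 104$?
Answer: $1423$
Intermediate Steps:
$y = 890$ ($y = -566 - -1456 = -566 + 1456 = 890$)
$533 + y = 533 + 890 = 1423$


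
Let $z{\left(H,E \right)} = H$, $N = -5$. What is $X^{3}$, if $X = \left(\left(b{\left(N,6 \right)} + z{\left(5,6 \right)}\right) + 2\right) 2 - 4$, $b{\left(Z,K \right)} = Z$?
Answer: $0$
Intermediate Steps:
$X = 0$ ($X = \left(\left(-5 + 5\right) + 2\right) 2 - 4 = \left(0 + 2\right) 2 - 4 = 2 \cdot 2 - 4 = 4 - 4 = 0$)
$X^{3} = 0^{3} = 0$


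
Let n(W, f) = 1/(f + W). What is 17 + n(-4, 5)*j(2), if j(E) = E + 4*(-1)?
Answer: 15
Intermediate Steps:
n(W, f) = 1/(W + f)
j(E) = -4 + E (j(E) = E - 4 = -4 + E)
17 + n(-4, 5)*j(2) = 17 + (-4 + 2)/(-4 + 5) = 17 - 2/1 = 17 + 1*(-2) = 17 - 2 = 15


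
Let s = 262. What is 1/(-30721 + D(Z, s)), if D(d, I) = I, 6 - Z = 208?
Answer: -1/30459 ≈ -3.2831e-5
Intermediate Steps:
Z = -202 (Z = 6 - 1*208 = 6 - 208 = -202)
1/(-30721 + D(Z, s)) = 1/(-30721 + 262) = 1/(-30459) = -1/30459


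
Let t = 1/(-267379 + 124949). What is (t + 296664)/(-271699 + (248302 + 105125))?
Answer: 42253853519/11640519040 ≈ 3.6299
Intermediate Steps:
t = -1/142430 (t = 1/(-142430) = -1/142430 ≈ -7.0210e-6)
(t + 296664)/(-271699 + (248302 + 105125)) = (-1/142430 + 296664)/(-271699 + (248302 + 105125)) = 42253853519/(142430*(-271699 + 353427)) = (42253853519/142430)/81728 = (42253853519/142430)*(1/81728) = 42253853519/11640519040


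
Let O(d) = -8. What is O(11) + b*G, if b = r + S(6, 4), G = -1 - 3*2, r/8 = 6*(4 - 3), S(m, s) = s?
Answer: -372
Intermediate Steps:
r = 48 (r = 8*(6*(4 - 3)) = 8*(6*1) = 8*6 = 48)
G = -7 (G = -1 - 6 = -7)
b = 52 (b = 48 + 4 = 52)
O(11) + b*G = -8 + 52*(-7) = -8 - 364 = -372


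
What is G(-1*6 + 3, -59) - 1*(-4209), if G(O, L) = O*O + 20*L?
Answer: 3038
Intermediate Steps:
G(O, L) = O² + 20*L
G(-1*6 + 3, -59) - 1*(-4209) = ((-1*6 + 3)² + 20*(-59)) - 1*(-4209) = ((-6 + 3)² - 1180) + 4209 = ((-3)² - 1180) + 4209 = (9 - 1180) + 4209 = -1171 + 4209 = 3038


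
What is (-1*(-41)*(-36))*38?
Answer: -56088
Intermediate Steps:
(-1*(-41)*(-36))*38 = (41*(-36))*38 = -1476*38 = -56088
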